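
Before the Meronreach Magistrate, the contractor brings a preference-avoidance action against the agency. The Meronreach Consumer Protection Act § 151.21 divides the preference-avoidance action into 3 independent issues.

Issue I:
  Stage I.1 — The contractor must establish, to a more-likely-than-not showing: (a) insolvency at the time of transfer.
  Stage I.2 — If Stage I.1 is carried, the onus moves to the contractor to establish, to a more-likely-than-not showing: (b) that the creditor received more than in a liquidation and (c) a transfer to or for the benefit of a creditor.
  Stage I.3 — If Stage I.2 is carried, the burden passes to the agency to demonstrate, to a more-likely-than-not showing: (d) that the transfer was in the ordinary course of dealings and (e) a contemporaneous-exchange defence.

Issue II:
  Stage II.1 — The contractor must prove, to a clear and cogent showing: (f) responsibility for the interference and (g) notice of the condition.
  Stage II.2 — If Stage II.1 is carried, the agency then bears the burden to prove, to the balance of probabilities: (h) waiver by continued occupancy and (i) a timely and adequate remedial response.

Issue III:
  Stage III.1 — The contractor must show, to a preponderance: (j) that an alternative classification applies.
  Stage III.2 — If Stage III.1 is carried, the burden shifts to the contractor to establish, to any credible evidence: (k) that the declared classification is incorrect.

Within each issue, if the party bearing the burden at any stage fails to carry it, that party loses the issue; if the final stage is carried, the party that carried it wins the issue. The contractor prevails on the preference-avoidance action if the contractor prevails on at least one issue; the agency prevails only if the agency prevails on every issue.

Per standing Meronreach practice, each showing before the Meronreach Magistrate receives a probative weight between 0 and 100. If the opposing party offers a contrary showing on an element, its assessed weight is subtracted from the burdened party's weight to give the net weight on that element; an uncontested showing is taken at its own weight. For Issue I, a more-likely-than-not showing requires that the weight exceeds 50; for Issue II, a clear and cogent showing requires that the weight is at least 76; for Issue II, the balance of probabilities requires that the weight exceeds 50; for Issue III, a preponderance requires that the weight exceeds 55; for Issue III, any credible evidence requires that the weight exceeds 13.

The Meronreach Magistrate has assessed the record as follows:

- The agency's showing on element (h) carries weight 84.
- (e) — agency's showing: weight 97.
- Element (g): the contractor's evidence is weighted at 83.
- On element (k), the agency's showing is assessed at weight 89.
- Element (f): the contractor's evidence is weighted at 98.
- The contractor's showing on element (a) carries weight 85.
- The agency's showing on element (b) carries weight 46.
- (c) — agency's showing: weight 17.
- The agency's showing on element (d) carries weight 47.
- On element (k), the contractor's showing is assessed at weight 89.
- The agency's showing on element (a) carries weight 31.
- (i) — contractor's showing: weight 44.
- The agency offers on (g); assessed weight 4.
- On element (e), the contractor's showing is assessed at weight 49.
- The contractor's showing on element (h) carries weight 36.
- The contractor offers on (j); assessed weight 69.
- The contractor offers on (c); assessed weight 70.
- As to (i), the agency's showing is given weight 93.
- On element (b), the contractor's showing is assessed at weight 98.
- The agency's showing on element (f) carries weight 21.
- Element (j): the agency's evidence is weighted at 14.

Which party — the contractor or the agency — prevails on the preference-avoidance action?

contractor

— Issue I —
At Stage I.1 the contractor must meet a more-likely-than-not showing (weight exceeds 50): on (a) the weight is 85 less the opposing 31 gives net 54, > 50, so (a) meets the standard.
  Stage I.1 carried; the burden remains with the contractor.
At Stage I.2 the contractor must meet a more-likely-than-not showing (weight exceeds 50): on (b) the weight is 98 less the opposing 46 gives net 52, which does exceed 50, so (b) meets the standard; on (c) the weight is 70 less the opposing 17 gives net 53, which does exceed 50, so (c) meets the standard.
  Stage I.2 is satisfied; the onus moves to the agency.
At Stage I.3 the agency must meet a more-likely-than-not showing (weight exceeds 50): on (d) the weight is 47, which does not exceed 50, so (d) does not meet the standard; on (e) the weight is 97 less the opposing 49 gives net 48, ≤ 50, so (e) does not meet the standard.
  Not every element is met, so the agency fails to carry Stage I.3.
So the contractor prevails on this issue.
— Issue II —
At Stage II.1 the contractor must meet a clear and cogent showing (weight is at least 76): on (f) the weight is 98 less the opposing 21 gives net 77, ≥ 76, so (f) meets the standard; on (g) the weight is 83 less the opposing 4 gives net 79, ≥ 76, so (g) meets the standard.
  Stage II.1 carried; the burden shifts to the agency.
At Stage II.2 the agency must meet the balance of probabilities (weight exceeds 50): on (h) the weight is 84 less the opposing 36 gives net 48, which does not exceed 50, so (h) does not meet the standard; on (i) the weight is 93 less the opposing 44 gives net 49, which does not exceed 50, so (i) does not meet the standard.
  Stage II.2 not carried; the agency fails its burden.
The contractor prevails on this issue.
— Issue III —
Stage III.1 — burden on contractor; standard: a preponderance (weight exceeds 55).
    (j): 69 − 14 = 55 ≤ 55 [not met]
  The contractor does not carry Stage III.1.
So the agency prevails on this issue.
Per-issue: Issue I → contractor; Issue II → contractor; Issue III → agency. The contractor must prevail on at least one issue; overall, the contractor prevails.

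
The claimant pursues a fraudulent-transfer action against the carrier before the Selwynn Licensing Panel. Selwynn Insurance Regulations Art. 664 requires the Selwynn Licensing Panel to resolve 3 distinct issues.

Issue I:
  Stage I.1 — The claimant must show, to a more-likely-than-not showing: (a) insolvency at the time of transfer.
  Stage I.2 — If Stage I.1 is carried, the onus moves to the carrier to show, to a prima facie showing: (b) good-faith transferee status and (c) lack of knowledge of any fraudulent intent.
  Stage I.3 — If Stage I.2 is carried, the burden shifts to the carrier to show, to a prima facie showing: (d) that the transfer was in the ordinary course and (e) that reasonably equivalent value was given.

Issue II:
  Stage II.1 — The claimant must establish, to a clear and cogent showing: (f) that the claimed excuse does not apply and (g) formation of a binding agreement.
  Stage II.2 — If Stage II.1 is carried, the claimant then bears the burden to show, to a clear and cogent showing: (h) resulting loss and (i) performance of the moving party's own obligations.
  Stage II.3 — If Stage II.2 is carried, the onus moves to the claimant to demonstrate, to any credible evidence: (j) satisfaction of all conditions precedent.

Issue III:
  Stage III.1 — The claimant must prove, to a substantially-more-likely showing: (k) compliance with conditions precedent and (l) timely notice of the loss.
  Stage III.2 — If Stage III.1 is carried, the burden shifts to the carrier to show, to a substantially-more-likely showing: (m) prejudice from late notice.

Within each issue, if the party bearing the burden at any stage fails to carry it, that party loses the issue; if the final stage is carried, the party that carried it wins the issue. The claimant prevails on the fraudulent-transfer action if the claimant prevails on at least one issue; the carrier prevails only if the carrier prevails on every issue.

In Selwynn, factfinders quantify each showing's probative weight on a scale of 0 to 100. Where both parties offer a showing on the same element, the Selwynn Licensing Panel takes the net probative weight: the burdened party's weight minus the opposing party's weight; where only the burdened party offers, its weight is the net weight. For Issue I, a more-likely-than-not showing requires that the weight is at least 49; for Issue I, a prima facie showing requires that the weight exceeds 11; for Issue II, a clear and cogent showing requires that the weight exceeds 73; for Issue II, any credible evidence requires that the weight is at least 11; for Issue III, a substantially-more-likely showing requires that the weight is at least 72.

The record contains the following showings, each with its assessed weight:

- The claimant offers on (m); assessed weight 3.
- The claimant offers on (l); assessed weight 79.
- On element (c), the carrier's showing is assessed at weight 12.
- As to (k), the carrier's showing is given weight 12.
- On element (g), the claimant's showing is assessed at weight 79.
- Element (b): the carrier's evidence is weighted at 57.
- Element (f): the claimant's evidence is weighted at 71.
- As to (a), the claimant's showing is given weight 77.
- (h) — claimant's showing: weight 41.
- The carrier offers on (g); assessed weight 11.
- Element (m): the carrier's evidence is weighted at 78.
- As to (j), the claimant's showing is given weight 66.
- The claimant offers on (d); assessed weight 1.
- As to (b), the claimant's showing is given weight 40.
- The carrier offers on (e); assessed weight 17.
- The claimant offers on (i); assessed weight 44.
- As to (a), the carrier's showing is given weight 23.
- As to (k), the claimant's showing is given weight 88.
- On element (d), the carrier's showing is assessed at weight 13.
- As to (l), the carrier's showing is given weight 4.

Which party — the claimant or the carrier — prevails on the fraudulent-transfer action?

carrier

— Issue I —
Stage I.1 (claimant, a more-likely-than-not showing, weight is at least 49): (a) net 77−23=54 ≥ 49 — meets.
  Stage I.1 carried; the burden shifts to the carrier.
Stage I.2 (carrier, a prima facie showing, weight exceeds 11): (b) net 57−40=17 > 11 — meets; (c) 12 > 11 — meets.
  Stage I.2 is satisfied; the carrier continues to bear the burden.
Stage I.3 (carrier, a prima facie showing, weight exceeds 11): (d) net 13−1=12 > 11 — meets; (e) 17 > 11 — meets.
  Stage I.3 carried; the final stage is satisfied.
All stages carried — the carrier prevails on this issue.
— Issue II —
Stage II.1 — burden on claimant; standard: a clear and cogent showing (weight exceeds 73).
    (f): 71 ≤ 73 [not met]
    (g): 79 − 11 = 68 ≤ 73 [not met]
  Stage II.1 not carried; the claimant fails its burden.
So the carrier prevails on this issue.
— Issue III —
At Stage III.1 the claimant must meet a substantially-more-likely showing (weight is at least 72): on (k) the weight is 88 less the opposing 12 gives net 76, ≥ 72, so (k) meets the standard; on (l) the weight is 79 less the opposing 4 gives net 75, ≥ 72, so (l) meets the standard.
  The claimant carries Stage III.1; the carrier now bears the burden.
At Stage III.2 the carrier must meet a substantially-more-likely showing (weight is at least 72): on (m) the weight is 78 less the opposing 3 gives net 75, which does reach 72, so (m) meets the standard.
  All elements met at the final stage.
Every stage carried; the carrier prevails on this issue.
Per-issue: Issue I → carrier; Issue II → carrier; Issue III → carrier. The claimant must prevail on at least one issue; overall, the carrier prevails.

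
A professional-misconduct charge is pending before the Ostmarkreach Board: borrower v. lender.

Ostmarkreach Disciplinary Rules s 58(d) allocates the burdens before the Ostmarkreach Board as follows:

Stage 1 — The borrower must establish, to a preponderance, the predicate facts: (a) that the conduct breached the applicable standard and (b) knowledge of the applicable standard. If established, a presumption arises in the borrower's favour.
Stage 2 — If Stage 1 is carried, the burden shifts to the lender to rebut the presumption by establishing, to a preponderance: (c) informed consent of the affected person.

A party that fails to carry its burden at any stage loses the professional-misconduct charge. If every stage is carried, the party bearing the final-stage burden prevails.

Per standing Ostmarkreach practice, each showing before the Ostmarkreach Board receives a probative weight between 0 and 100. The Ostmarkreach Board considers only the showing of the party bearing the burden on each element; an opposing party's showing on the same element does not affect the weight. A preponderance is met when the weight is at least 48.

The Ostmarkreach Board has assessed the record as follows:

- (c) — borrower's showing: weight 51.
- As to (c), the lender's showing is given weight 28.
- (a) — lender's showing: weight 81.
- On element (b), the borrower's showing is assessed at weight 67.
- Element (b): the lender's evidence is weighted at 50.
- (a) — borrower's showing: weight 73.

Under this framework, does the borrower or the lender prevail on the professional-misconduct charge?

Stage 1 — burden on borrower; standard: a preponderance (weight is at least 48).
    (a): 73 (lender's 81 disregarded) ≥ 48 [met]
    (b): 67 (lender's 50 disregarded) ≥ 48 [met]
  Stage 1 carried; the burden shifts to the lender.
Stage 2 — burden on lender; standard: a preponderance (weight is at least 48).
    (c): 28 (borrower's 51 disregarded) < 48 [not met]
  Not every element is met, so the lender fails to carry Stage 2.
So the borrower prevails.

borrower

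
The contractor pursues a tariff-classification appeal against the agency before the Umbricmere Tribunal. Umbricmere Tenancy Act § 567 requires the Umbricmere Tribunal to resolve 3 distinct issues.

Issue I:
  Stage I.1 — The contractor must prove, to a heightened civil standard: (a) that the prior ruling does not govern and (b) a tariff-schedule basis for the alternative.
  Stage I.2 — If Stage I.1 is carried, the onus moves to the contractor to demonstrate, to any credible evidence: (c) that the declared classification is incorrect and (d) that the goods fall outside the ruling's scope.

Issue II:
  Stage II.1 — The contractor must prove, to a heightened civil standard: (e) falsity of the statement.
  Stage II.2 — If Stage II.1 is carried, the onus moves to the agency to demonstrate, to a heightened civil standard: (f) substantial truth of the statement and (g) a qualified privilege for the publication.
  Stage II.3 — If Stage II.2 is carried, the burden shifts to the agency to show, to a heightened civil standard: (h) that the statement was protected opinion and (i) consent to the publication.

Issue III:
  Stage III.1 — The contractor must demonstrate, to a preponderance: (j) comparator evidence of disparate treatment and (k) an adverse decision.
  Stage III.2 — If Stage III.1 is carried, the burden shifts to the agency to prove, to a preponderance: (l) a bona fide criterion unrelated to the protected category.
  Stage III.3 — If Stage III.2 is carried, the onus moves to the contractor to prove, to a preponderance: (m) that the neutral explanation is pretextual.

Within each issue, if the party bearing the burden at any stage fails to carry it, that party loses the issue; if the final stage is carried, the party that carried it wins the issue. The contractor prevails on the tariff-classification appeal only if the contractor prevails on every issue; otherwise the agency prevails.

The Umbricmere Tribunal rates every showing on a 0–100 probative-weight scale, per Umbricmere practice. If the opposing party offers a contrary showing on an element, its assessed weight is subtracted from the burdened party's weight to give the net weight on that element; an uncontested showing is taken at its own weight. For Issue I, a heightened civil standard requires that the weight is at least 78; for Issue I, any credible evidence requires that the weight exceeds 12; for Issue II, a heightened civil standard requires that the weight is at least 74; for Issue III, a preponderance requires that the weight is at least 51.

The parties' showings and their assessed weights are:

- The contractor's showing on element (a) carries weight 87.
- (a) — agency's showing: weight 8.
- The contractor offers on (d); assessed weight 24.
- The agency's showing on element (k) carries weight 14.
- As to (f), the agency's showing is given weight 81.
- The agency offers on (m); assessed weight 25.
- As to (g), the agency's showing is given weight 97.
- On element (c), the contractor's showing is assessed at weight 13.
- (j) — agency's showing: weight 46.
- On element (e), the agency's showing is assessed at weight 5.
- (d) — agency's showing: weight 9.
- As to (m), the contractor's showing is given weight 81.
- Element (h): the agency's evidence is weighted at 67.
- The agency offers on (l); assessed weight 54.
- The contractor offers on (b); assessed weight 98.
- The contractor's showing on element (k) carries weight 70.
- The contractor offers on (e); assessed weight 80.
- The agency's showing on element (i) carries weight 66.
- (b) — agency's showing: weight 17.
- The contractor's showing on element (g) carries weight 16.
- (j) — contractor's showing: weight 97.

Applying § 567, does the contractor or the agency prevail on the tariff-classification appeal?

— Issue I —
Stage I.1 (contractor, a heightened civil standard, weight is at least 78): (a) net 87−8=79 ≥ 78 — meets; (b) net 98−17=81 ≥ 78 — meets.
  Stage I.1 carried; the burden remains with the contractor.
Stage I.2 (contractor, any credible evidence, weight exceeds 12): (c) 13 > 12 — meets; (d) net 24−9=15 > 12 — meets.
  Stage I.2 carried; the final stage is satisfied.
With every stage satisfied, the contractor prevails on this issue.
— Issue II —
At Stage II.1 the contractor must meet a heightened civil standard (weight is at least 74): on (e) the weight is 80 less the opposing 5 gives net 75, which does reach 74, so (e) meets the standard.
  Stage II.1 carried; the burden shifts to the agency.
At Stage II.2 the agency must meet a heightened civil standard (weight is at least 74): on (f) the weight is 81, which does reach 74, so (f) meets the standard; on (g) the weight is 97 less the opposing 16 gives net 81, ≥ 74, so (g) meets the standard.
  Stage II.2 carried; the burden remains with the agency.
At Stage II.3 the agency must meet a heightened civil standard (weight is at least 74): on (h) the weight is 67, < 74, so (h) does not meet the standard; on (i) the weight is 66, < 74, so (i) does not meet the standard.
  The agency does not carry Stage II.3.
The contractor prevails on this issue.
— Issue III —
At Stage III.1 the contractor must meet a preponderance (weight is at least 51): on (j) the weight is 97 less the opposing 46 gives net 51, ≥ 51, so (j) meets the standard; on (k) the weight is 70 less the opposing 14 gives net 56, which does reach 51, so (k) meets the standard.
  The contractor carries Stage III.1; the agency now bears the burden.
At Stage III.2 the agency must meet a preponderance (weight is at least 51): on (l) the weight is 54, ≥ 51, so (l) meets the standard.
  Stage III.2 is satisfied; the onus moves to the contractor.
At Stage III.3 the contractor must meet a preponderance (weight is at least 51): on (m) the weight is 81 less the opposing 25 gives net 56, ≥ 51, so (m) meets the standard.
  Stage III.3 carried; the final stage is satisfied.
All stages carried — the contractor prevails on this issue.
Per-issue: Issue I → contractor; Issue II → contractor; Issue III → contractor. The contractor must prevail on every issue; overall, the contractor prevails.

contractor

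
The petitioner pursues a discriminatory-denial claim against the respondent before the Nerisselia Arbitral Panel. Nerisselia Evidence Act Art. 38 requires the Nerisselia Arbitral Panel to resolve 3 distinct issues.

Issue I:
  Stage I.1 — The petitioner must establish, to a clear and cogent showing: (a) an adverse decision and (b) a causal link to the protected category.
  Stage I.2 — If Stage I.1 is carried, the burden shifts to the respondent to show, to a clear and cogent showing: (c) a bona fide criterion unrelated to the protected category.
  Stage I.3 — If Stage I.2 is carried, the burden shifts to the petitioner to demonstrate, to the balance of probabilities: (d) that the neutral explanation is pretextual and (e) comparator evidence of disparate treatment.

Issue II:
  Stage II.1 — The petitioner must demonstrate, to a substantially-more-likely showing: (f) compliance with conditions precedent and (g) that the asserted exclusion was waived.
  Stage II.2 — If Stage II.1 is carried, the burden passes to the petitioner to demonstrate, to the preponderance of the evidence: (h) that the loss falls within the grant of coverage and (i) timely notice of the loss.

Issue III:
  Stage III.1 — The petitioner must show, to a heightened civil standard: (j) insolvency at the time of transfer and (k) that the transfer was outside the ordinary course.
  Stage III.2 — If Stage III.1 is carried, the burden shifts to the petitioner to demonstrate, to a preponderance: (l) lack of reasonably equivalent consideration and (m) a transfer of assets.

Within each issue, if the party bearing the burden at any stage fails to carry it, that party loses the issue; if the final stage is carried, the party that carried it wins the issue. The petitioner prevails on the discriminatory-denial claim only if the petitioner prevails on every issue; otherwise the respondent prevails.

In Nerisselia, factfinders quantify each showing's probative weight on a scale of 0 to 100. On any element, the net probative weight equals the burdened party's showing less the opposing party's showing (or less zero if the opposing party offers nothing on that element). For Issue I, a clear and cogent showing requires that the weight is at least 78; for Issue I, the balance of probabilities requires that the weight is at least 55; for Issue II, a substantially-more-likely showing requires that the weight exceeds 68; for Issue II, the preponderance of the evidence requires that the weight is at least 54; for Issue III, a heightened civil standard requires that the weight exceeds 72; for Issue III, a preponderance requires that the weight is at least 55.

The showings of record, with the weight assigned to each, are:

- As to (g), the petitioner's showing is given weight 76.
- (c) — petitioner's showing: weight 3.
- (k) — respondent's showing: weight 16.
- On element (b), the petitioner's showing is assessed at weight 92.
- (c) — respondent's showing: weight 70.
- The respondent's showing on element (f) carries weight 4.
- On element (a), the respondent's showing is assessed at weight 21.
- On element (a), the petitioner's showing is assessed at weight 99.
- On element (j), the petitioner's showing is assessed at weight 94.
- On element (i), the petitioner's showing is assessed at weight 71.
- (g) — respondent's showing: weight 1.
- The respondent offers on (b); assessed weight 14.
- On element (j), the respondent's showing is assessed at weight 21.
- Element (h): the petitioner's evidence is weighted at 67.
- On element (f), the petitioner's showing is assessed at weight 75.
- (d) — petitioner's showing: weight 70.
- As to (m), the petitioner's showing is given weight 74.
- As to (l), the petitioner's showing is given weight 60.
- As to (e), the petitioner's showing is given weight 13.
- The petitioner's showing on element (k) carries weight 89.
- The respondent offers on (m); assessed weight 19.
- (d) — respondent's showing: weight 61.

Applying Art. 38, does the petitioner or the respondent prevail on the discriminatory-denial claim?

petitioner

— Issue I —
At Stage I.1 the petitioner must meet a clear and cogent showing (weight is at least 78): on (a) the weight is 99 less the opposing 21 gives net 78, which does reach 78, so (a) meets the standard; on (b) the weight is 92 less the opposing 14 gives net 78, ≥ 78, so (b) meets the standard.
  Stage I.1 carried; the burden shifts to the respondent.
At Stage I.2 the respondent must meet a clear and cogent showing (weight is at least 78): on (c) the weight is 70 less the opposing 3 gives net 67, which does not reach 78, so (c) does not meet the standard.
  The respondent does not carry Stage I.2.
The analysis ends at Stage I.2; the petitioner prevails on this issue.
— Issue II —
Stage II.1 — burden on petitioner; standard: a substantially-more-likely showing (weight exceeds 68).
    (f): 75 − 4 = 71 > 68 [met]
    (g): 76 − 1 = 75 > 68 [met]
  Stage II.1 is satisfied; the petitioner continues to bear the burden.
Stage II.2 — burden on petitioner; standard: the preponderance of the evidence (weight is at least 54).
    (h): 67 ≥ 54 [met]
    (i): 71 ≥ 54 [met]
  Stage II.2 carried; the final stage is satisfied.
All stages carried — the petitioner prevails on this issue.
— Issue III —
At Stage III.1 the petitioner must meet a heightened civil standard (weight exceeds 72): on (j) the weight is 94 less the opposing 21 gives net 73, > 72, so (j) meets the standard; on (k) the weight is 89 less the opposing 16 gives net 73, which does exceed 72, so (k) meets the standard.
  Stage III.1 carried; the burden remains with the petitioner.
At Stage III.2 the petitioner must meet a preponderance (weight is at least 55): on (l) the weight is 60, ≥ 55, so (l) meets the standard; on (m) the weight is 74 less the opposing 19 gives net 55, ≥ 55, so (m) meets the standard.
  The petitioner carries the last stage.
Every stage carried; the petitioner prevails on this issue.
Per-issue: Issue I → petitioner; Issue II → petitioner; Issue III → petitioner. The petitioner must prevail on every issue; overall, the petitioner prevails.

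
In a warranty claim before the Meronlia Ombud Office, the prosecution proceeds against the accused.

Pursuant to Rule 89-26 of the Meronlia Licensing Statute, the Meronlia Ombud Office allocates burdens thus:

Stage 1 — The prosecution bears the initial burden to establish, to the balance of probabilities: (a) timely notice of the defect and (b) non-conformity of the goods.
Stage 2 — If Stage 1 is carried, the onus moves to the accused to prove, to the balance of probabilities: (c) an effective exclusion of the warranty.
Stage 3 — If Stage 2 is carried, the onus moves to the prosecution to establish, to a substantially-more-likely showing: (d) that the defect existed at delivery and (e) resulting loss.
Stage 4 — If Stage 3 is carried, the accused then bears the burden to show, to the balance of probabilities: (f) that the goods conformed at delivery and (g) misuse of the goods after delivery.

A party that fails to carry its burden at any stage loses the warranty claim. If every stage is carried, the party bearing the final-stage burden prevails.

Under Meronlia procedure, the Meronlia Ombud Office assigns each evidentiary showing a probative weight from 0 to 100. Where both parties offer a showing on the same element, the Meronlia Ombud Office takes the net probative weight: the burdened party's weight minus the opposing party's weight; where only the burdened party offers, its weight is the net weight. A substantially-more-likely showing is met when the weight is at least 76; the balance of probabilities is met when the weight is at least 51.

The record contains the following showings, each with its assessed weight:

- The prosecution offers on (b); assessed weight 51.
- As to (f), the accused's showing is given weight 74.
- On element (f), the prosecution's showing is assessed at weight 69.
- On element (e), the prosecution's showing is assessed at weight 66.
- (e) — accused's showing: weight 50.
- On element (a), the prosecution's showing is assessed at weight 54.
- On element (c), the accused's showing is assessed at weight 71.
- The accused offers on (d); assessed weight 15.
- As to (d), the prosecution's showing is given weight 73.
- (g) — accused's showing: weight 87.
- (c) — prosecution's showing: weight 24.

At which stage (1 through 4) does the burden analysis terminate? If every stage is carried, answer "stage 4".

At Stage 1 the prosecution must meet the balance of probabilities (weight is at least 51): on (a) the weight is 54, ≥ 51, so (a) meets the standard; on (b) the weight is 51, ≥ 51, so (b) meets the standard.
  The prosecution carries Stage 1; the accused now bears the burden.
At Stage 2 the accused must meet the balance of probabilities (weight is at least 51): on (c) the weight is 71 less the opposing 24 gives net 47, < 51, so (c) does not meet the standard.
  The accused does not carry Stage 2.
The prosecution prevails.

stage 2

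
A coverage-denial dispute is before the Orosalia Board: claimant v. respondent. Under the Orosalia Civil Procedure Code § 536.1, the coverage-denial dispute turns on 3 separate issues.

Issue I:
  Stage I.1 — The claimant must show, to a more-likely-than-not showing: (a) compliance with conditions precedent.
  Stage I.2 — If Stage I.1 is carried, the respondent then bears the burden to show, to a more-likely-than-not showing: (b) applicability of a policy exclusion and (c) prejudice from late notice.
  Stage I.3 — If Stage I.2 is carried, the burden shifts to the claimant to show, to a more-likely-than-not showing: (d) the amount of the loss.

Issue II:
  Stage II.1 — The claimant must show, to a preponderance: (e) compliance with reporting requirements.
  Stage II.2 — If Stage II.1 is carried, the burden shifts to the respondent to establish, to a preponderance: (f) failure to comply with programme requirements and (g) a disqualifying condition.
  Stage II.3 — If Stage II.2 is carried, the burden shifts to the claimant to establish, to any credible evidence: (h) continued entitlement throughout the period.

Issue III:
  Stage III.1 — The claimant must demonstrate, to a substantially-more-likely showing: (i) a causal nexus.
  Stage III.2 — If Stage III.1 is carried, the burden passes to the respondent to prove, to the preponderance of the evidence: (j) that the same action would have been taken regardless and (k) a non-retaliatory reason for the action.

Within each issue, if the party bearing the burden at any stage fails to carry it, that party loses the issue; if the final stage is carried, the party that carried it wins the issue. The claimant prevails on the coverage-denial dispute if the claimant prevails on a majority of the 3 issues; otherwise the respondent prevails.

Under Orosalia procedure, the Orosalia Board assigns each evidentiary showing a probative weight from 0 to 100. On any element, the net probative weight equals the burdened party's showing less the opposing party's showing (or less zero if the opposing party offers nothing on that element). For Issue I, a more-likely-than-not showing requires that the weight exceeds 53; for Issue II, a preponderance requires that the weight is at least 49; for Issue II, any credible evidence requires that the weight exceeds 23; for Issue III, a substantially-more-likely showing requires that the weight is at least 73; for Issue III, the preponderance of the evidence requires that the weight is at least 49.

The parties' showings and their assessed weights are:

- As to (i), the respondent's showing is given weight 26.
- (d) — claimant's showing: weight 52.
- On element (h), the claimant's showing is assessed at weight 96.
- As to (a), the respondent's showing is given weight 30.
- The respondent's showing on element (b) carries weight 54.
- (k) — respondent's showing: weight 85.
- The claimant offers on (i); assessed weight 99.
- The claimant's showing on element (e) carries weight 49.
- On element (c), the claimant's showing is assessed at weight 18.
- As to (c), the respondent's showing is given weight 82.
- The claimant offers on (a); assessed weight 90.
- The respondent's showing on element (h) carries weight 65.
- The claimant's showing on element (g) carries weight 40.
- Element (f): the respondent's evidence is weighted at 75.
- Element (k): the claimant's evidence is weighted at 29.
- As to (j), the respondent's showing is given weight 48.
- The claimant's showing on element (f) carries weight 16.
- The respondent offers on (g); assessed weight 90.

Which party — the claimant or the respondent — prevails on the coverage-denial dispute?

claimant

— Issue I —
At Stage I.1 the claimant must meet a more-likely-than-not showing (weight exceeds 53): on (a) the weight is 90 less the opposing 30 gives net 60, which does exceed 53, so (a) meets the standard.
  The claimant carries Stage I.1; the respondent now bears the burden.
At Stage I.2 the respondent must meet a more-likely-than-not showing (weight exceeds 53): on (b) the weight is 54, which does exceed 53, so (b) meets the standard; on (c) the weight is 82 less the opposing 18 gives net 64, which does exceed 53, so (c) meets the standard.
  The respondent carries Stage I.2; the claimant now bears the burden.
At Stage I.3 the claimant must meet a more-likely-than-not showing (weight exceeds 53): on (d) the weight is 52, ≤ 53, so (d) does not meet the standard.
  The claimant does not carry Stage I.3.
So the respondent prevails on this issue.
— Issue II —
At Stage II.1 the claimant must meet a preponderance (weight is at least 49): on (e) the weight is 49, ≥ 49, so (e) meets the standard.
  Stage II.1 carried; the burden shifts to the respondent.
At Stage II.2 the respondent must meet a preponderance (weight is at least 49): on (f) the weight is 75 less the opposing 16 gives net 59, ≥ 49, so (f) meets the standard; on (g) the weight is 90 less the opposing 40 gives net 50, which does reach 49, so (g) meets the standard.
  All elements met. The burden passes to the claimant.
At Stage II.3 the claimant must meet any credible evidence (weight exceeds 23): on (h) the weight is 96 less the opposing 65 gives net 31, > 23, so (h) meets the standard.
  The claimant carries the last stage.
With every stage satisfied, the claimant prevails on this issue.
— Issue III —
At Stage III.1 the claimant must meet a substantially-more-likely showing (weight is at least 73): on (i) the weight is 99 less the opposing 26 gives net 73, which does reach 73, so (i) meets the standard.
  Stage III.1 is satisfied; the onus moves to the respondent.
At Stage III.2 the respondent must meet the preponderance of the evidence (weight is at least 49): on (j) the weight is 48, < 49, so (j) does not meet the standard; on (k) the weight is 85 less the opposing 29 gives net 56, ≥ 49, so (k) meets the standard.
  Not every element is met, so the respondent fails to carry Stage III.2.
So the claimant prevails on this issue.
Per-issue: Issue I → respondent; Issue II → claimant; Issue III → claimant. The claimant must prevail on a majority of issues; overall, the claimant prevails.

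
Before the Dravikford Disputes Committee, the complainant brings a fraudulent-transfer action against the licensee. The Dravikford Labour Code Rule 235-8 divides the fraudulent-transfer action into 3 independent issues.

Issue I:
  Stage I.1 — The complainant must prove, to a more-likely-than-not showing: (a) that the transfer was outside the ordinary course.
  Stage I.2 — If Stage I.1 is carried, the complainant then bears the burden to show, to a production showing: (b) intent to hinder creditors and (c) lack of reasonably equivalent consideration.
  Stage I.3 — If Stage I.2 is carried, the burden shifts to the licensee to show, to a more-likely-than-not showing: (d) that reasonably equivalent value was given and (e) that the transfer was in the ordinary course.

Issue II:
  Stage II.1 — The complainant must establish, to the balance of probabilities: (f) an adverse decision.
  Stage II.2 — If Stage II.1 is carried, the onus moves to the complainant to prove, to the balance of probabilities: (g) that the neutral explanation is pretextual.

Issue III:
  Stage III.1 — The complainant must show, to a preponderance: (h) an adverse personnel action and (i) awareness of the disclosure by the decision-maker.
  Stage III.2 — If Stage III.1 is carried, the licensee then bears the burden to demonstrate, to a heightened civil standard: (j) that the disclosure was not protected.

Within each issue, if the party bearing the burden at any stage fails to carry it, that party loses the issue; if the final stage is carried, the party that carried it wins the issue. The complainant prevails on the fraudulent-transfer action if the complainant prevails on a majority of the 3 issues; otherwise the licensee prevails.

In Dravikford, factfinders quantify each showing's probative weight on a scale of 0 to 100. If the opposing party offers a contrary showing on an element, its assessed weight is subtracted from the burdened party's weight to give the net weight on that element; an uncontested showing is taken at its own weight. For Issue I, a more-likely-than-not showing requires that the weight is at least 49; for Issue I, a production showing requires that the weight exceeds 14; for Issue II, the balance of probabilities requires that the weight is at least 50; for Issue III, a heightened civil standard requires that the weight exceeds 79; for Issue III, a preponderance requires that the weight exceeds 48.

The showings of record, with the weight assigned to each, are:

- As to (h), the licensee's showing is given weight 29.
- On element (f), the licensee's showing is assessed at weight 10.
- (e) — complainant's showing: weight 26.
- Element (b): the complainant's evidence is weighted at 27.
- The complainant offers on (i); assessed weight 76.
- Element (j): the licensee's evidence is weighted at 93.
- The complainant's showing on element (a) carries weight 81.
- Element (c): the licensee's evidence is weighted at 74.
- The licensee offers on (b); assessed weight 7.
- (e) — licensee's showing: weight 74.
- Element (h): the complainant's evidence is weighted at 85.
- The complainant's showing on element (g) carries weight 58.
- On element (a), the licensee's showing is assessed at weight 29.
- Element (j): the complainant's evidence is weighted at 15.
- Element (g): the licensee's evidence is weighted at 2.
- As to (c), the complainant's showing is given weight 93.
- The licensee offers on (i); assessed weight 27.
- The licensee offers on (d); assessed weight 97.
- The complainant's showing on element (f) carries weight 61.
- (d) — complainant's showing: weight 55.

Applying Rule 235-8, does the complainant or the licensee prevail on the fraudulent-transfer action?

— Issue I —
At Stage I.1 the complainant must meet a more-likely-than-not showing (weight is at least 49): on (a) the weight is 81 less the opposing 29 gives net 52, ≥ 49, so (a) meets the standard.
  Stage I.1 is satisfied; the complainant continues to bear the burden.
At Stage I.2 the complainant must meet a production showing (weight exceeds 14): on (b) the weight is 27 less the opposing 7 gives net 20, > 14, so (b) meets the standard; on (c) the weight is 93 less the opposing 74 gives net 19, > 14, so (c) meets the standard.
  Stage I.2 carried; the burden shifts to the licensee.
At Stage I.3 the licensee must meet a more-likely-than-not showing (weight is at least 49): on (d) the weight is 97 less the opposing 55 gives net 42, which does not reach 49, so (d) does not meet the standard; on (e) the weight is 74 less the opposing 26 gives net 48, < 49, so (e) does not meet the standard.
  Stage I.3 not carried; the licensee fails its burden.
The complainant prevails on this issue.
— Issue II —
Stage II.1 — burden on complainant; standard: the balance of probabilities (weight is at least 50).
    (f): 61 − 10 = 51 ≥ 50 [met]
  Stage II.1 carried; the burden remains with the complainant.
Stage II.2 — burden on complainant; standard: the balance of probabilities (weight is at least 50).
    (g): 58 − 2 = 56 ≥ 50 [met]
  The complainant carries the last stage.
With every stage satisfied, the complainant prevails on this issue.
— Issue III —
Stage III.1 (complainant, a preponderance, weight exceeds 48): (h) net 85−29=56 > 48 — meets; (i) net 76−27=49 > 48 — meets.
  Stage III.1 is satisfied; the onus moves to the licensee.
Stage III.2 (licensee, a heightened civil standard, weight exceeds 79): (j) net 93−15=78 ≤ 79 — fails.
  Not every element is met, so the licensee fails to carry Stage III.2.
So the complainant prevails on this issue.
Per-issue: Issue I → complainant; Issue II → complainant; Issue III → complainant. The complainant must prevail on a majority of issues; overall, the complainant prevails.

complainant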